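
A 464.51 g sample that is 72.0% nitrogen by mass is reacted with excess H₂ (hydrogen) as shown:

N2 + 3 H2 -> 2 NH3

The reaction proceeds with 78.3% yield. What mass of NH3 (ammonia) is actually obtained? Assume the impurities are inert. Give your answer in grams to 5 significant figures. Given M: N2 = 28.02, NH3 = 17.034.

318.40 g

Pure N2 available = 464.51 g × 0.720 = 334.447 g.
n(N2) = 334.447 g / 28.02 g/mol = 11.9360 mol.
From the equation the N2:NH3 mole ratio is 1:2, so n(NH3) = 11.9360 × 2/1 = 23.8720 mol.
Mass of NH3 = 23.8720 mol × 17.034 g/mol = 406.636 g.
Actual mass collected = 406.636 g × 0.783 = 318.396 g.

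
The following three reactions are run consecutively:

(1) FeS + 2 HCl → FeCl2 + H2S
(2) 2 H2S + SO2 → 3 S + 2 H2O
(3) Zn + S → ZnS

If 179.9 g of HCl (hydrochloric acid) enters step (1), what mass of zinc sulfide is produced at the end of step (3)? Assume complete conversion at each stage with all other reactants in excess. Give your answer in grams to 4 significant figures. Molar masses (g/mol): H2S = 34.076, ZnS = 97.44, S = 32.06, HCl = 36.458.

360.6 g

n(HCl) = 179.9 / 36.458 = 4.9344 mol.
Reaction (1): HCl→H2S ratio 2:1 ⇒ n(H2S) = 2.4672 mol.
Reaction (2): H2S→S ratio 2:3 ⇒ n(S) = 3.7008 mol.
Reaction (3): S→ZnS ratio 1:1 ⇒ n(ZnS) = 3.7008 mol.
Mass of ZnS = 3.7008 × 97.44 = 360.61 g.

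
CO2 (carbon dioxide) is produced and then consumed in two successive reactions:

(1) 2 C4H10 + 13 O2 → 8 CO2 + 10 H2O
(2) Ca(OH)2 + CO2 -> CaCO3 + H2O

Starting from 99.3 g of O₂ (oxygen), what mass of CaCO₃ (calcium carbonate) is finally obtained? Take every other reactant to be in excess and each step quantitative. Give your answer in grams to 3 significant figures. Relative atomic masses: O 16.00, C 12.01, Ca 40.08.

191 g

M(O2) = 2(16.00) = 32.00 g/mol.
M(CaCO3) = 40.08 + 12.01 + 3(16.00) = 100.09 g/mol.
n(O2) = 99.30 / 32.00 = 3.103 mol.
Step 1 gives a 13:8 ratio of O2 to CO2, so n(CO2) = 1.910 mol.
In step 2 the CO2:CaCO3 ratio is 1:1, so n(CaCO3) = 1.910 mol.
Mass of CaCO3 = 1.910 × 100.09 = 191.1 g.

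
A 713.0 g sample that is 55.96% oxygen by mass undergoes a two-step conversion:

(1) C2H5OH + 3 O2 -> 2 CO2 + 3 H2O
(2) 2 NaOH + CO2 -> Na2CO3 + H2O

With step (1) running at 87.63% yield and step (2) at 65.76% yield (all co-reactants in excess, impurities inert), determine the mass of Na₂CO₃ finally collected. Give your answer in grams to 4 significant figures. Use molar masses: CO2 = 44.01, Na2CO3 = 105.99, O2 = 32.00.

Pure O2 = 713.0 × 0.5596 = 398.99 g.
n(O2) = 398.99 / 32.00 = 12.469 mol.
Step 1 (O2:CO2 = 3:2): theoretical n(CO2) = 8.3124 mol; at 87.63% yield, n(CO2) = 7.2841 mol.
Step 2 (CO2:Na2CO3 = 1:1): theoretical n(Na2CO3) = 7.2841 mol, so theoretical mass = 7.2841 × 105.99 = 772.05 g.
At 65.76% yield, actual mass of Na2CO3 = 772.05 × 0.6576 = 507.70 g.

507.7 g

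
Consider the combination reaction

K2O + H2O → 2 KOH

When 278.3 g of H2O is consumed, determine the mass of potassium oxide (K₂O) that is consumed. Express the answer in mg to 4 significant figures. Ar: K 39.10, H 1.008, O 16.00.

1455000 mg

M(H2O) = 2(1.008) + 16.00 = 18.016 g/mol.
M(K2O) = 2(39.10) + 16.00 = 94.20 g/mol.
n(H2O) = 278.30 g / 18.016 g/mol = 15.447 mol.
From the equation the H2O:K2O mole ratio is 1:1, so n(K2O) = 15.447 × 1/1 = 15.447 mol.
Mass of K2O = 15.447 mol × 94.20 g/mol = 1455.1 g.
Converting to mg: 1455.1 g = 1455000 mg.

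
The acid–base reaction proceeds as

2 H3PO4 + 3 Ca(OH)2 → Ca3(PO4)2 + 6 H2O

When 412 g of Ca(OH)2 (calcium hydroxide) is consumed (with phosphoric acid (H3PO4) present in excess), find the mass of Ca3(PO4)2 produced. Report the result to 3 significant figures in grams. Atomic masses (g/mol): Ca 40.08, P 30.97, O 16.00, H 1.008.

575 g

M(Ca(OH)2) = 40.08 + 2(16.00) + 2(1.008) = 74.096 g/mol.
M(Ca3(PO4)2) = 3(40.08) + 2(30.97) + 8(16.00) = 310.18 g/mol.
n(Ca(OH)2) = 412.0 g / 74.096 g/mol = 5.560 mol.
From the equation the Ca(OH)2:Ca3(PO4)2 mole ratio is 3:1, so n(Ca3(PO4)2) = 5.560 × 1/3 = 1.853 mol.
Mass of Ca3(PO4)2 = 1.853 mol × 310.18 g/mol = 574.9 g.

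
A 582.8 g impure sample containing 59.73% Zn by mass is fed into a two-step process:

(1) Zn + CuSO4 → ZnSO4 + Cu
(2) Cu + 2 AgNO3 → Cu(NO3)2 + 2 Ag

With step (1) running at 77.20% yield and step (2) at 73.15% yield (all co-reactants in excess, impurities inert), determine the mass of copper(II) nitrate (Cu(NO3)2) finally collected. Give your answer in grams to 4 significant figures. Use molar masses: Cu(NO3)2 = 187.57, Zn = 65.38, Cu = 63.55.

564.0 g

Pure Zn = 582.8 × 0.5973 = 348.11 g.
n(Zn) = 348.11 / 65.38 = 5.3244 mol.
Step 1 (Zn:Cu = 1:1): theoretical n(Cu) = 5.3244 mol; at 77.20% yield, n(Cu) = 4.1104 mol.
Step 2 (Cu:Cu(NO3)2 = 1:1): theoretical n(Cu(NO3)2) = 4.1104 mol, so theoretical mass = 4.1104 × 187.57 = 770.99 g.
At 73.15% yield, actual mass of Cu(NO3)2 = 770.99 × 0.7315 = 563.98 g.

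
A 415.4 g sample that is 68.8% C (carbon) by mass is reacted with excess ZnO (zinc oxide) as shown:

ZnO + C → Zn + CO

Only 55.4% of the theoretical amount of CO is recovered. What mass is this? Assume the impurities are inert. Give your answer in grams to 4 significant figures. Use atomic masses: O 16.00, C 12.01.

Pure C available = 415.4 g × 0.688 = 285.80 g.
M(C) = 12.01 g/mol.
M(CO) = 12.01 + 16.00 = 28.01 g/mol.
n(C) = 285.80 g / 12.01 g/mol = 23.796 mol.
From the equation the C:CO mole ratio is 1:1, so n(CO) = 23.796 × 1/1 = 23.796 mol.
Mass of CO = 23.796 mol × 28.01 g/mol = 666.54 g.
Actual mass collected = 666.54 g × 0.554 = 369.26 g.

369.3 g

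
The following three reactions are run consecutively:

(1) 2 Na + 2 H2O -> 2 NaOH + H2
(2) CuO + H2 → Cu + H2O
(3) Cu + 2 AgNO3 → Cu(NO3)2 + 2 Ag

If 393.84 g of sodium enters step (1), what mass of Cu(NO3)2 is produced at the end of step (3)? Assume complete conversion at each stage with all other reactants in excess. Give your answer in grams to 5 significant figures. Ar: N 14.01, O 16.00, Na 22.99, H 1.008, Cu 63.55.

1606.6 g

M(Na) = 22.99 g/mol.
M(Cu(NO3)2) = 63.55 + 2(14.01) + 6(16.00) = 187.57 g/mol.
n(Na) = 393.84 / 22.99 = 17.1309 mol.
Reaction (1): Na→H2 ratio 2:1 ⇒ n(H2) = 8.56546 mol.
Reaction (2): H2→Cu ratio 1:1 ⇒ n(Cu) = 8.56546 mol.
Reaction (3): Cu→Cu(NO3)2 ratio 1:1 ⇒ n(Cu(NO3)2) = 8.56546 mol.
Mass of Cu(NO3)2 = 8.56546 × 187.57 = 1606.62 g.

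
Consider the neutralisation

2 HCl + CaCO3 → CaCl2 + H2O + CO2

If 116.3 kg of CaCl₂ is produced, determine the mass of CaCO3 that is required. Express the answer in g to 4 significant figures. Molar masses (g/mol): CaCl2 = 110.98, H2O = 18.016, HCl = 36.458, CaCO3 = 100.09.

104900 g

Convert: 116.3 kg = 116300 g.
n(CaCl2) = 116300 g / 110.98 g/mol = 1047.9 mol.
From the equation the CaCl2:CaCO3 mole ratio is 1:1, so n(CaCO3) = 1047.9 × 1/1 = 1047.9 mol.
Mass of CaCO3 = 1047.9 mol × 100.09 g/mol = 104890 g.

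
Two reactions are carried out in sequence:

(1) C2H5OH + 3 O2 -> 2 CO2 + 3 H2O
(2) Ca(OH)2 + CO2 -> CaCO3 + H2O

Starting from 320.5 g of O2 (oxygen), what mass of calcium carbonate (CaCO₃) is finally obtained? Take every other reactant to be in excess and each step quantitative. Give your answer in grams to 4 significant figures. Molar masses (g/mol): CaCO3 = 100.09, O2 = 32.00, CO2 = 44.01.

668.3 g

n(O2) = 320.50 / 32.00 = 10.016 mol.
Step 1 gives a 3:2 ratio of O2 to CO2, so n(CO2) = 6.6771 mol.
In step 2 the CO2:CaCO3 ratio is 1:1, so n(CaCO3) = 6.6771 mol.
Mass of CaCO3 = 6.6771 × 100.09 = 668.31 g.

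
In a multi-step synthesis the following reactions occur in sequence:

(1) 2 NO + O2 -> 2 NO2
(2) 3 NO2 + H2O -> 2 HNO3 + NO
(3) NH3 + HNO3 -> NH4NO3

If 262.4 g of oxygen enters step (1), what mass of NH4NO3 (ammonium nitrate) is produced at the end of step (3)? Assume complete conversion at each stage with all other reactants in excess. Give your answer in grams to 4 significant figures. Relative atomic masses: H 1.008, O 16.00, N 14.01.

875.2 g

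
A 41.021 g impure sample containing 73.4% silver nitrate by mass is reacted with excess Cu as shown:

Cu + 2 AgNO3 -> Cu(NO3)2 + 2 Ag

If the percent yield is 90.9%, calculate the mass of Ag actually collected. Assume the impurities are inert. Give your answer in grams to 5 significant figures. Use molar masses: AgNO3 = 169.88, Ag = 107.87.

17.379 g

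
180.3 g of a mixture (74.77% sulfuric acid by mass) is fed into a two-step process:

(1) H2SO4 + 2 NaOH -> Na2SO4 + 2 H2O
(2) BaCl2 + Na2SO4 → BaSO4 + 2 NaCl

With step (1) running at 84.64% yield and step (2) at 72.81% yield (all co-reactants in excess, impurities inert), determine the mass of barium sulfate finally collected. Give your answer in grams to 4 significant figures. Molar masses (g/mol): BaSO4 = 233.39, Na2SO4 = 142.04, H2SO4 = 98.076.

Pure H2SO4 = 180.3 × 0.7477 = 134.81 g.
n(H2SO4) = 134.81 / 98.076 = 1.3745 mol.
Step 1 (H2SO4:Na2SO4 = 1:1): theoretical n(Na2SO4) = 1.3745 mol; at 84.64% yield, n(Na2SO4) = 1.1634 mol.
Step 2 (Na2SO4:BaSO4 = 1:1): theoretical n(BaSO4) = 1.1634 mol, so theoretical mass = 1.1634 × 233.39 = 271.53 g.
At 72.81% yield, actual mass of BaSO4 = 271.53 × 0.7281 = 197.70 g.

197.7 g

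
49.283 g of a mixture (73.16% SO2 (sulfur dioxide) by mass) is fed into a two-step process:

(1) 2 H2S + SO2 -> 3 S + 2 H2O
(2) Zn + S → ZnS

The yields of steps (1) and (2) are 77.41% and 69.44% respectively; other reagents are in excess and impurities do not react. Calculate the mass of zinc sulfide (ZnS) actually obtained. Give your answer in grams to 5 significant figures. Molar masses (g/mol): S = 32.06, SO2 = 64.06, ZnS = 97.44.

Pure SO2 = 49.283 × 0.7316 = 36.0554 g.
n(SO2) = 36.0554 / 64.06 = 0.562839 mol.
Step 1 (SO2:S = 1:3): theoretical n(S) = 1.68852 mol; at 77.41% yield, n(S) = 1.30708 mol.
Step 2 (S:ZnS = 1:1): theoretical n(ZnS) = 1.30708 mol, so theoretical mass = 1.30708 × 97.44 = 127.362 g.
At 69.44% yield, actual mass of ZnS = 127.362 × 0.6944 = 88.4401 g.

88.440 g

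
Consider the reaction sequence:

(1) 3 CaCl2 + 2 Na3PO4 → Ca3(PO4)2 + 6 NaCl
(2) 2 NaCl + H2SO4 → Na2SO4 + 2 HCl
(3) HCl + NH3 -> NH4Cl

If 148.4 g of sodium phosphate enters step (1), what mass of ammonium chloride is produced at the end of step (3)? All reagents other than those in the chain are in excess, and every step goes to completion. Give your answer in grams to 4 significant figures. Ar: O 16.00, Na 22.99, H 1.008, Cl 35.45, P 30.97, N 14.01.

145.3 g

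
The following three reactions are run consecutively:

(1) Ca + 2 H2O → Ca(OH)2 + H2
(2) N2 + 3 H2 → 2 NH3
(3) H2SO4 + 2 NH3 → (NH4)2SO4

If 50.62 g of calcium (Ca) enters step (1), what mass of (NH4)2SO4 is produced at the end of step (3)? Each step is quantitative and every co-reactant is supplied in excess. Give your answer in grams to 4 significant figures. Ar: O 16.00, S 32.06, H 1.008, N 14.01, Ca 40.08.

55.63 g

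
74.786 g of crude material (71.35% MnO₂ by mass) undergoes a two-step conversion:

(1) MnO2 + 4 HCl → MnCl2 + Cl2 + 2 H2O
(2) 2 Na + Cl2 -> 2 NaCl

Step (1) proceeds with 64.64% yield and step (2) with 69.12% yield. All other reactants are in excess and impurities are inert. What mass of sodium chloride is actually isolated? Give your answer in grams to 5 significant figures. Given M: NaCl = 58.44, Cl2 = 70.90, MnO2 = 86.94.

32.051 g

Pure MnO2 = 74.786 × 0.7135 = 53.3598 g.
n(MnO2) = 53.3598 / 86.94 = 0.613754 mol.
Step 1 (MnO2:Cl2 = 1:1): theoretical n(Cl2) = 0.613754 mol; at 64.64% yield, n(Cl2) = 0.396731 mol.
Step 2 (Cl2:NaCl = 1:2): theoretical n(NaCl) = 0.793462 mol, so theoretical mass = 0.793462 × 58.44 = 46.3699 g.
At 69.12% yield, actual mass of NaCl = 46.3699 × 0.6912 = 32.0509 g.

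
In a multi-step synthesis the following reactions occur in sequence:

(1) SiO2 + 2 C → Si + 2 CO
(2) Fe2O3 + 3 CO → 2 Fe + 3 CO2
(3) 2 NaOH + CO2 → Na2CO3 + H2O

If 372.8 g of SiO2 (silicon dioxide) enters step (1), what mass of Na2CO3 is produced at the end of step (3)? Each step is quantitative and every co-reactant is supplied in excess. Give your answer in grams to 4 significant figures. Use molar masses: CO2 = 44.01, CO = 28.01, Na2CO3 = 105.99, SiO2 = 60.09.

n(SiO2) = 372.8 / 60.09 = 6.2040 mol.
Reaction (1): SiO2→CO ratio 1:2 ⇒ n(CO) = 12.408 mol.
Reaction (2): CO→CO2 ratio 3:3 ⇒ n(CO2) = 12.408 mol.
Reaction (3): CO2→Na2CO3 ratio 1:1 ⇒ n(Na2CO3) = 12.408 mol.
Mass of Na2CO3 = 12.408 × 105.99 = 1315.1 g.

1315 g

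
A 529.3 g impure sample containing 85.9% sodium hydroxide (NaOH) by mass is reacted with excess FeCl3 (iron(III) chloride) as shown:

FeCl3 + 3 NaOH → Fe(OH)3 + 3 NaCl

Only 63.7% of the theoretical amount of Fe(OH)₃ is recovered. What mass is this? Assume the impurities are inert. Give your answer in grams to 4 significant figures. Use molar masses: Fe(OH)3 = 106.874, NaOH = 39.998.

258.0 g

Pure NaOH available = 529.3 g × 0.859 = 454.67 g.
n(NaOH) = 454.67 g / 39.998 g/mol = 11.367 mol.
From the equation the NaOH:Fe(OH)3 mole ratio is 3:1, so n(Fe(OH)3) = 11.367 × 1/3 = 3.7891 mol.
Mass of Fe(OH)3 = 3.7891 mol × 106.874 g/mol = 404.96 g.
Actual mass collected = 404.96 g × 0.637 = 257.96 g.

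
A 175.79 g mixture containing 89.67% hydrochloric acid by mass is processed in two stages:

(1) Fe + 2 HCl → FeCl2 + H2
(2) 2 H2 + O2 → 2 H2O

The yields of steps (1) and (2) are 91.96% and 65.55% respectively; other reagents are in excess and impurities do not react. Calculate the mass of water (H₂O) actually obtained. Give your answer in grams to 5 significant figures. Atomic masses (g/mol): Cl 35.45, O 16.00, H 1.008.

Pure HCl = 175.79 × 0.8967 = 157.631 g.
M(HCl) = 1.008 + 35.45 = 36.458 g/mol.
M(H2O) = 2(1.008) + 16.00 = 18.016 g/mol.
n(HCl) = 157.631 / 36.458 = 4.32363 mol.
Step 1 (HCl:H2 = 2:1): theoretical n(H2) = 2.16181 mol; at 91.96% yield, n(H2) = 1.98800 mol.
Step 2 (H2:H2O = 2:2): theoretical n(H2O) = 1.98800 mol, so theoretical mass = 1.98800 × 18.016 = 35.8159 g.
At 65.55% yield, actual mass of H2O = 35.8159 × 0.6555 = 23.4773 g.

23.477 g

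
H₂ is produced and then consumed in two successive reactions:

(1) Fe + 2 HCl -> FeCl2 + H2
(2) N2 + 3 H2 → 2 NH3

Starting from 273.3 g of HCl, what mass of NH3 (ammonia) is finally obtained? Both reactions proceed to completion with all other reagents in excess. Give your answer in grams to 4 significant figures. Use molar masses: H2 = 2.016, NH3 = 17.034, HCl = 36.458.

n(HCl) = 273.30 / 36.458 = 7.4963 mol.
Step 1 gives a 2:1 ratio of HCl to H2, so n(H2) = 3.7481 mol.
In step 2 the H2:NH3 ratio is 3:2, so n(NH3) = 2.4988 mol.
Mass of NH3 = 2.4988 × 17.034 = 42.564 g.

42.56 g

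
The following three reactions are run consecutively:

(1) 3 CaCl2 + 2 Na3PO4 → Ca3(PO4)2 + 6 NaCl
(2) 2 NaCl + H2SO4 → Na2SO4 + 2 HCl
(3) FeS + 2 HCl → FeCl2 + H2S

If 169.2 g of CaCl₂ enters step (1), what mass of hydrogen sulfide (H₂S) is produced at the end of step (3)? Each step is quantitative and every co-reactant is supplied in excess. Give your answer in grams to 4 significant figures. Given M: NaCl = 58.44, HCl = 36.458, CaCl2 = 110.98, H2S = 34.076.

n(CaCl2) = 169.2 / 110.98 = 1.5246 mol.
Reaction (1): CaCl2→NaCl ratio 3:6 ⇒ n(NaCl) = 3.0492 mol.
Reaction (2): NaCl→HCl ratio 2:2 ⇒ n(HCl) = 3.0492 mol.
Reaction (3): HCl→H2S ratio 2:1 ⇒ n(H2S) = 1.5246 mol.
Mass of H2S = 1.5246 × 34.076 = 51.952 g.

51.95 g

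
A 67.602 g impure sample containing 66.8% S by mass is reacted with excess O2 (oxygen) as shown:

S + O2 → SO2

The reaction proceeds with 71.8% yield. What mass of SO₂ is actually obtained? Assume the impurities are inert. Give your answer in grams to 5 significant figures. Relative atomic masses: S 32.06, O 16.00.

64.786 g

Pure S available = 67.602 g × 0.668 = 45.1581 g.
M(S) = 32.06 g/mol.
M(SO2) = 32.06 + 2(16.00) = 64.06 g/mol.
n(S) = 45.1581 g / 32.06 g/mol = 1.40855 mol.
From the equation the S:SO2 mole ratio is 1:1, so n(SO2) = 1.40855 × 1/1 = 1.40855 mol.
Mass of SO2 = 1.40855 mol × 64.06 g/mol = 90.2318 g.
Actual mass collected = 90.2318 g × 0.718 = 64.7864 g.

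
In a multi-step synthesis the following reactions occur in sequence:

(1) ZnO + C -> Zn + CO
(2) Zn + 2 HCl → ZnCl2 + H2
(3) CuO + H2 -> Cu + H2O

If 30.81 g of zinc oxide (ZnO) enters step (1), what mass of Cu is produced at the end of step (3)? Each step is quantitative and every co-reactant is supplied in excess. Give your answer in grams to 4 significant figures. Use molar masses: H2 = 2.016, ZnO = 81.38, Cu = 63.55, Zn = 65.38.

24.06 g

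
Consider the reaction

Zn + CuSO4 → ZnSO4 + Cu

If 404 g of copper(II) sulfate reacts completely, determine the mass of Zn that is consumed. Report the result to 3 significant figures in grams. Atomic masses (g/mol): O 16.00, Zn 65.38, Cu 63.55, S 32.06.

165 g

M(CuSO4) = 63.55 + 32.06 + 4(16.00) = 159.61 g/mol.
M(Zn) = 65.38 g/mol.
n(CuSO4) = 404.0 g / 159.61 g/mol = 2.531 mol.
From the equation the CuSO4:Zn mole ratio is 1:1, so n(Zn) = 2.531 × 1/1 = 2.531 mol.
Mass of Zn = 2.531 mol × 65.38 g/mol = 165.5 g.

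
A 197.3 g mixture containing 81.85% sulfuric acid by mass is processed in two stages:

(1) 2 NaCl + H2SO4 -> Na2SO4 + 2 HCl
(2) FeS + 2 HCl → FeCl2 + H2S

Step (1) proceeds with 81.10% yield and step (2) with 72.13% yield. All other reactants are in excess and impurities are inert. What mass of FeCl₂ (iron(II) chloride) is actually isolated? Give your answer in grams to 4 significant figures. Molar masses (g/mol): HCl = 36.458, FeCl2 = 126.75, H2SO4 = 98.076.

122.1 g

Pure H2SO4 = 197.3 × 0.8185 = 161.49 g.
n(H2SO4) = 161.49 / 98.076 = 1.6466 mol.
Step 1 (H2SO4:HCl = 1:2): theoretical n(HCl) = 3.2932 mol; at 81.10% yield, n(HCl) = 2.6708 mol.
Step 2 (HCl:FeCl2 = 2:1): theoretical n(FeCl2) = 1.3354 mol, so theoretical mass = 1.3354 × 126.75 = 169.26 g.
At 72.13% yield, actual mass of FeCl2 = 169.26 × 0.7213 = 122.09 g.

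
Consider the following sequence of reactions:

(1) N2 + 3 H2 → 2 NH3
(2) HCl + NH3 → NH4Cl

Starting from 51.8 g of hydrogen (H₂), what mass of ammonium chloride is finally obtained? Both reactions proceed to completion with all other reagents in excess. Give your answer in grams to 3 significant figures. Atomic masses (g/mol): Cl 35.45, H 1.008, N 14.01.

916 g

M(H2) = 2(1.008) = 2.016 g/mol.
M(NH4Cl) = 14.01 + 4(1.008) + 35.45 = 53.492 g/mol.
n(H2) = 51.80 / 2.016 = 25.69 mol.
Step 1 gives a 3:2 ratio of H2 to NH3, so n(NH3) = 17.13 mol.
In step 2 the NH3:NH4Cl ratio is 1:1, so n(NH4Cl) = 17.13 mol.
Mass of NH4Cl = 17.13 × 53.492 = 916.3 g.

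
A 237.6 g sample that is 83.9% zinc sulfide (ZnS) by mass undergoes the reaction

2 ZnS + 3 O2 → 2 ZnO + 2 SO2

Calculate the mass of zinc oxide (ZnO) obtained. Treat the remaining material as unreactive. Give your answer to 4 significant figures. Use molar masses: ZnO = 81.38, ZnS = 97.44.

Mass of pure ZnS = 237.6 g × 0.839 = 199.35 g.
n(ZnS) = 199.35 g / 97.44 g/mol = 2.0458 mol.
From the equation the ZnS:ZnO mole ratio is 2:2, so n(ZnO) = 2.0458 × 2/2 = 2.0458 mol.
Mass of ZnO = 2.0458 mol × 81.38 g/mol = 166.49 g.

166.5 g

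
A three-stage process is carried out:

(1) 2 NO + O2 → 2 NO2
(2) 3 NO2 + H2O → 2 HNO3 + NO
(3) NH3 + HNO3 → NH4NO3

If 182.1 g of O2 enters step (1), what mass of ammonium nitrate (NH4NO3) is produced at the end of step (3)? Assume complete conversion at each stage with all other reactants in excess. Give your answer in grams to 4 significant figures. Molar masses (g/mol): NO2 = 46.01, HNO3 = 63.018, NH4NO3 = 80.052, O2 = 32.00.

n(O2) = 182.1 / 32.00 = 5.6906 mol.
Reaction (1): O2→NO2 ratio 1:2 ⇒ n(NO2) = 11.381 mol.
Reaction (2): NO2→HNO3 ratio 3:2 ⇒ n(HNO3) = 7.5875 mol.
Reaction (3): HNO3→NH4NO3 ratio 1:1 ⇒ n(NH4NO3) = 7.5875 mol.
Mass of NH4NO3 = 7.5875 × 80.052 = 607.39 g.

607.4 g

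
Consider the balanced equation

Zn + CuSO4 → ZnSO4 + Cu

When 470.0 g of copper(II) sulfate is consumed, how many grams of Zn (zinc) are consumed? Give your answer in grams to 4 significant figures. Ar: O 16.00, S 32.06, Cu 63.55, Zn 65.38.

M(CuSO4) = 63.55 + 32.06 + 4(16.00) = 159.61 g/mol.
M(Zn) = 65.38 g/mol.
n(CuSO4) = 470.00 g / 159.61 g/mol = 2.9447 mol.
From the equation the CuSO4:Zn mole ratio is 1:1, so n(Zn) = 2.9447 × 1/1 = 2.9447 mol.
Mass of Zn = 2.9447 mol × 65.38 g/mol = 192.52 g.

192.5 g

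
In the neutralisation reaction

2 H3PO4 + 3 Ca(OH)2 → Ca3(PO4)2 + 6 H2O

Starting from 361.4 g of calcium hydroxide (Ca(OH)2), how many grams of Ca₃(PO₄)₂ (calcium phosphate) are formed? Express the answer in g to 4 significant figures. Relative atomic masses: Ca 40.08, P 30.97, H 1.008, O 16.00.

M(Ca(OH)2) = 40.08 + 2(16.00) + 2(1.008) = 74.096 g/mol.
M(Ca3(PO4)2) = 3(40.08) + 2(30.97) + 8(16.00) = 310.18 g/mol.
n(Ca(OH)2) = 361.40 g / 74.096 g/mol = 4.8775 mol.
From the equation the Ca(OH)2:Ca3(PO4)2 mole ratio is 3:1, so n(Ca3(PO4)2) = 4.8775 × 1/3 = 1.6258 mol.
Mass of Ca3(PO4)2 = 1.6258 mol × 310.18 g/mol = 504.30 g.

504.3 g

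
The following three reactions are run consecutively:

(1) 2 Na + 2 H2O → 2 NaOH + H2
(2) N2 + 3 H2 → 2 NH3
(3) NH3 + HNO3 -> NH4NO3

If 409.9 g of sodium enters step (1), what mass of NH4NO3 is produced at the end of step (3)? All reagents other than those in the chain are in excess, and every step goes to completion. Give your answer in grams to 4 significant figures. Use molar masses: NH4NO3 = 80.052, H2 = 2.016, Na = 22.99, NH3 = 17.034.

475.8 g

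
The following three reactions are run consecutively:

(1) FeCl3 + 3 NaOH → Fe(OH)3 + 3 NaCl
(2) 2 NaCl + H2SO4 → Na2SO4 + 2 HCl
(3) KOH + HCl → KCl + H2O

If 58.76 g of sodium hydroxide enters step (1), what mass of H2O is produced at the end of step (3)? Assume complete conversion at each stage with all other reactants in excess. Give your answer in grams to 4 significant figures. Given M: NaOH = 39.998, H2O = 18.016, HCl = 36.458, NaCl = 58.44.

n(NaOH) = 58.76 / 39.998 = 1.4691 mol.
Reaction (1): NaOH→NaCl ratio 3:3 ⇒ n(NaCl) = 1.4691 mol.
Reaction (2): NaCl→HCl ratio 2:2 ⇒ n(HCl) = 1.4691 mol.
Reaction (3): HCl→H2O ratio 1:1 ⇒ n(H2O) = 1.4691 mol.
Mass of H2O = 1.4691 × 18.016 = 26.467 g.

26.47 g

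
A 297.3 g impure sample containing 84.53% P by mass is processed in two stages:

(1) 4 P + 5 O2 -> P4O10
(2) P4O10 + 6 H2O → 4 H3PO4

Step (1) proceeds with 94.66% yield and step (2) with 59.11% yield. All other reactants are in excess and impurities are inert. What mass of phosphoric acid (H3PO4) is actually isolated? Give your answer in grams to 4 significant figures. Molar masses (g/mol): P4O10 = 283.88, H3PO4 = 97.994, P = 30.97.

Pure P = 297.3 × 0.8453 = 251.31 g.
n(P) = 251.31 / 30.97 = 8.1146 mol.
Step 1 (P:P4O10 = 4:1): theoretical n(P4O10) = 2.0286 mol; at 94.66% yield, n(P4O10) = 1.9203 mol.
Step 2 (P4O10:H3PO4 = 1:4): theoretical n(H3PO4) = 7.6812 mol, so theoretical mass = 7.6812 × 97.994 = 752.71 g.
At 59.11% yield, actual mass of H3PO4 = 752.71 × 0.5911 = 444.93 g.

444.9 g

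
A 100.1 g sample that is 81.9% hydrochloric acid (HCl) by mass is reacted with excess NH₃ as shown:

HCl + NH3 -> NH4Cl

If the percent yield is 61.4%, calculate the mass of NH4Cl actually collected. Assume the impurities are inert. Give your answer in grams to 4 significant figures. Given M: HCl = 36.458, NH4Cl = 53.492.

Pure HCl available = 100.1 g × 0.819 = 81.982 g.
n(HCl) = 81.982 g / 36.458 g/mol = 2.2487 mol.
From the equation the HCl:NH4Cl mole ratio is 1:1, so n(NH4Cl) = 2.2487 × 1/1 = 2.2487 mol.
Mass of NH4Cl = 2.2487 mol × 53.492 g/mol = 120.29 g.
Actual mass collected = 120.29 g × 0.614 = 73.855 g.

73.86 g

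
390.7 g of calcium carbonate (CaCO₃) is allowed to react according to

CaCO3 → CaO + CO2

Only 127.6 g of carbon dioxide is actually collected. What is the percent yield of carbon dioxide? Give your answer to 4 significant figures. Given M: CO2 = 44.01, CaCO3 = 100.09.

74.28 %

n(CaCO3) = 390.70 g / 100.09 g/mol = 3.9035 mol.
From the equation the CaCO3:CO2 mole ratio is 1:1, so n(CO2) = 3.9035 × 1/1 = 3.9035 mol.
Mass of CO2 = 3.9035 mol × 44.01 g/mol = 171.79 g.
This is the theoretical yield. Percent yield = 127.6 g / 171.79 g × 100% = 74.276%.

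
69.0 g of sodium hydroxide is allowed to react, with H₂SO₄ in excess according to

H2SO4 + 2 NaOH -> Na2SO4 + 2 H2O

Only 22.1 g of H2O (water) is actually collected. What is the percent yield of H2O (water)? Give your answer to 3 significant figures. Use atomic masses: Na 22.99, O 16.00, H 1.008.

71.1 %

M(NaOH) = 22.99 + 16.00 + 1.008 = 39.998 g/mol.
M(H2O) = 2(1.008) + 16.00 = 18.016 g/mol.
n(NaOH) = 69.00 g / 39.998 g/mol = 1.725 mol.
From the equation the NaOH:H2O mole ratio is 2:2, so n(H2O) = 1.725 × 2/2 = 1.725 mol.
Mass of H2O = 1.725 mol × 18.016 g/mol = 31.08 g.
This is the theoretical yield. Percent yield = 22.1 g / 31.08 g × 100% = 71.11%.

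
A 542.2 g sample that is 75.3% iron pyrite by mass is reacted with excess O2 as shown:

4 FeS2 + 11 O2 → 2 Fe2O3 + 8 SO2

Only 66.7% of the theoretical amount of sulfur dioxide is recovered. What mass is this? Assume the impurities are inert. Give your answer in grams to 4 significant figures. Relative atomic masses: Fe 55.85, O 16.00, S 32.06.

290.8 g

Pure FeS2 available = 542.2 g × 0.753 = 408.28 g.
M(FeS2) = 55.85 + 2(32.06) = 119.97 g/mol.
M(SO2) = 32.06 + 2(16.00) = 64.06 g/mol.
n(FeS2) = 408.28 g / 119.97 g/mol = 3.4032 mol.
From the equation the FeS2:SO2 mole ratio is 4:8, so n(SO2) = 3.4032 × 8/4 = 6.8063 mol.
Mass of SO2 = 6.8063 mol × 64.06 g/mol = 436.01 g.
Actual mass collected = 436.01 g × 0.667 = 290.82 g.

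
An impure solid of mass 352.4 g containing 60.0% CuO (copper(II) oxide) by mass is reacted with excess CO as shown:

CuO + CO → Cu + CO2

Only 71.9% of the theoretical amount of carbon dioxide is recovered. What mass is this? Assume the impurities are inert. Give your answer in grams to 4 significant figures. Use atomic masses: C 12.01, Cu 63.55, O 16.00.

Pure CuO available = 352.4 g × 0.600 = 211.44 g.
M(CuO) = 63.55 + 16.00 = 79.55 g/mol.
M(CO2) = 12.01 + 2(16.00) = 44.01 g/mol.
n(CuO) = 211.44 g / 79.55 g/mol = 2.6580 mol.
From the equation the CuO:CO2 mole ratio is 1:1, so n(CO2) = 2.6580 × 1/1 = 2.6580 mol.
Mass of CO2 = 2.6580 mol × 44.01 g/mol = 116.98 g.
Actual mass collected = 116.98 g × 0.719 = 84.106 g.

84.11 g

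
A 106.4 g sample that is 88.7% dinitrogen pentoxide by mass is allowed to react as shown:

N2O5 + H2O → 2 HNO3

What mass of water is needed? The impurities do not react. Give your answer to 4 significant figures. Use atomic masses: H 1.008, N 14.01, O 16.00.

Mass of pure N2O5 = 106.4 g × 0.887 = 94.377 g.
M(N2O5) = 2(14.01) + 5(16.00) = 108.02 g/mol.
M(H2O) = 2(1.008) + 16.00 = 18.016 g/mol.
n(N2O5) = 94.377 g / 108.02 g/mol = 0.87370 mol.
From the equation the N2O5:H2O mole ratio is 1:1, so n(H2O) = 0.87370 × 1/1 = 0.87370 mol.
Mass of H2O = 0.87370 mol × 18.016 g/mol = 15.741 g.

15.74 g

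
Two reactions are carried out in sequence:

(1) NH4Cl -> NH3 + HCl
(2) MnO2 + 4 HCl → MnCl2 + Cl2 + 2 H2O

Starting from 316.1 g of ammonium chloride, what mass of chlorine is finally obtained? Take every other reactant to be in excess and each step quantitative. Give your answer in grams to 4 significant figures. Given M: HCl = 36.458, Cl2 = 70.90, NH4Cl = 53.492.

104.7 g

n(NH4Cl) = 316.10 / 53.492 = 5.9093 mol.
Step 1 gives a 1:1 ratio of NH4Cl to HCl, so n(HCl) = 5.9093 mol.
In step 2 the HCl:Cl2 ratio is 4:1, so n(Cl2) = 1.4773 mol.
Mass of Cl2 = 1.4773 × 70.90 = 104.74 g.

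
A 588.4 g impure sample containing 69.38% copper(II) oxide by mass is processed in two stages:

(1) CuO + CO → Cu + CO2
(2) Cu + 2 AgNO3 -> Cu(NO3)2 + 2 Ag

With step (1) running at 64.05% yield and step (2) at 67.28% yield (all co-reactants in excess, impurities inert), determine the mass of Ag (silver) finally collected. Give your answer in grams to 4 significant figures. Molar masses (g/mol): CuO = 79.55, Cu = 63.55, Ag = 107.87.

Pure CuO = 588.4 × 0.6938 = 408.23 g.
n(CuO) = 408.23 / 79.55 = 5.1318 mol.
Step 1 (CuO:Cu = 1:1): theoretical n(Cu) = 5.1318 mol; at 64.05% yield, n(Cu) = 3.2869 mol.
Step 2 (Cu:Ag = 1:2): theoretical n(Ag) = 6.5738 mol, so theoretical mass = 6.5738 × 107.87 = 709.11 g.
At 67.28% yield, actual mass of Ag = 709.11 × 0.6728 = 477.09 g.

477.1 g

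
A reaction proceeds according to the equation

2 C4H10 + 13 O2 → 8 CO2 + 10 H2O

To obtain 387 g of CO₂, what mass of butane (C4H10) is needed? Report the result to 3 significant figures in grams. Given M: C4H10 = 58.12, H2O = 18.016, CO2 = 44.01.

n(CO2) = 387.0 g / 44.01 g/mol = 8.793 mol.
From the equation the CO2:C4H10 mole ratio is 8:2, so n(C4H10) = 8.793 × 2/8 = 2.198 mol.
Mass of C4H10 = 2.198 mol × 58.12 g/mol = 127.8 g.

128 g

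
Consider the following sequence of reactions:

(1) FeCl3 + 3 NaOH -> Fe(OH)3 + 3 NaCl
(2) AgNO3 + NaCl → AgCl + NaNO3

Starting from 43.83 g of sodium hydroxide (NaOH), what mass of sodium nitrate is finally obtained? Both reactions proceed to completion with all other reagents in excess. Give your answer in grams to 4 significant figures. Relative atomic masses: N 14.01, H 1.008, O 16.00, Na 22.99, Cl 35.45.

93.14 g

M(NaOH) = 22.99 + 16.00 + 1.008 = 39.998 g/mol.
M(NaNO3) = 22.99 + 14.01 + 3(16.00) = 85.00 g/mol.
n(NaOH) = 43.830 / 39.998 = 1.0958 mol.
Step 1 gives a 3:3 ratio of NaOH to NaCl, so n(NaCl) = 1.0958 mol.
In step 2 the NaCl:NaNO3 ratio is 1:1, so n(NaNO3) = 1.0958 mol.
Mass of NaNO3 = 1.0958 × 85.00 = 93.143 g.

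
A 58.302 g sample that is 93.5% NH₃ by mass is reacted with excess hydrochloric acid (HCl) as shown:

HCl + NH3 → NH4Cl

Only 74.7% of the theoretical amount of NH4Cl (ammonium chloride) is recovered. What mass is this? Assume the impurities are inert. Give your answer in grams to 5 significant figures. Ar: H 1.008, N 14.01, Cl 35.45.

Pure NH3 available = 58.302 g × 0.935 = 54.5124 g.
M(NH3) = 14.01 + 3(1.008) = 17.034 g/mol.
M(NH4Cl) = 14.01 + 4(1.008) + 35.45 = 53.492 g/mol.
n(NH3) = 54.5124 g / 17.034 g/mol = 3.20021 mol.
From the equation the NH3:NH4Cl mole ratio is 1:1, so n(NH4Cl) = 3.20021 × 1/1 = 3.20021 mol.
Mass of NH4Cl = 3.20021 mol × 53.492 g/mol = 171.186 g.
Actual mass collected = 171.186 g × 0.747 = 127.876 g.

127.88 g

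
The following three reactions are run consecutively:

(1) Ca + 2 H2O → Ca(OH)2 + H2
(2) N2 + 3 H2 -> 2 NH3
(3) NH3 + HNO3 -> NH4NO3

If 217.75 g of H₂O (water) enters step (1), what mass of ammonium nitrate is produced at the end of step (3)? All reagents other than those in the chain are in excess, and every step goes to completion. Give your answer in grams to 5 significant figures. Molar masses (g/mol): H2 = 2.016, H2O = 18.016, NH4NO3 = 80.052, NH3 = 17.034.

322.52 g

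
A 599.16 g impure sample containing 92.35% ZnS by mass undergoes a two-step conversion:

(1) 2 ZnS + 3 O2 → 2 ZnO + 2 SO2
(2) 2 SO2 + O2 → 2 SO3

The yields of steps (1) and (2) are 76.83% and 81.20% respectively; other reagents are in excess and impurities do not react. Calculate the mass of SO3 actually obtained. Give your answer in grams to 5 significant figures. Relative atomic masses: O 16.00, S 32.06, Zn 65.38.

283.63 g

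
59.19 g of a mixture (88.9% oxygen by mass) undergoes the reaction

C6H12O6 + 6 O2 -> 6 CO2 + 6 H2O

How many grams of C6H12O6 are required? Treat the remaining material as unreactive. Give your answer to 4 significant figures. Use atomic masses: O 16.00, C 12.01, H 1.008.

49.37 g

Mass of pure O2 = 59.19 g × 0.889 = 52.620 g.
M(O2) = 2(16.00) = 32.00 g/mol.
M(C6H12O6) = 6(12.01) + 12(1.008) + 6(16.00) = 180.156 g/mol.
n(O2) = 52.620 g / 32.00 g/mol = 1.6444 mol.
From the equation the O2:C6H12O6 mole ratio is 6:1, so n(C6H12O6) = 1.6444 × 1/6 = 0.27406 mol.
Mass of C6H12O6 = 0.27406 mol × 180.156 g/mol = 49.374 g.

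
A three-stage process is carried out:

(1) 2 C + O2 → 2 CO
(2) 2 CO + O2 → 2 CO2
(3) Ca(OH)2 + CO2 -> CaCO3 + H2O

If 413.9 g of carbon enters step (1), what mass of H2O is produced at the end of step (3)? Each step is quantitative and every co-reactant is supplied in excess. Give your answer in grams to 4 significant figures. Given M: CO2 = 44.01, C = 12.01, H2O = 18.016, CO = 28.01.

620.9 g

n(C) = 413.9 / 12.01 = 34.463 mol.
Reaction (1): C→CO ratio 2:2 ⇒ n(CO) = 34.463 mol.
Reaction (2): CO→CO2 ratio 2:2 ⇒ n(CO2) = 34.463 mol.
Reaction (3): CO2→H2O ratio 1:1 ⇒ n(H2O) = 34.463 mol.
Mass of H2O = 34.463 × 18.016 = 620.88 g.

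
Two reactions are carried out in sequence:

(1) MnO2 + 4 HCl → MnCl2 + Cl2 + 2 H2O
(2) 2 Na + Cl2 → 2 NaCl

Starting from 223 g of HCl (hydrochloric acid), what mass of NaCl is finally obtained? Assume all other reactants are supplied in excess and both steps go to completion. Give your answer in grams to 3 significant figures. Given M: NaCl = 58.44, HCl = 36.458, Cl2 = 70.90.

179 g

n(HCl) = 223.0 / 36.458 = 6.117 mol.
Step 1 gives a 4:1 ratio of HCl to Cl2, so n(Cl2) = 1.529 mol.
In step 2 the Cl2:NaCl ratio is 1:2, so n(NaCl) = 3.058 mol.
Mass of NaCl = 3.058 × 58.44 = 178.7 g.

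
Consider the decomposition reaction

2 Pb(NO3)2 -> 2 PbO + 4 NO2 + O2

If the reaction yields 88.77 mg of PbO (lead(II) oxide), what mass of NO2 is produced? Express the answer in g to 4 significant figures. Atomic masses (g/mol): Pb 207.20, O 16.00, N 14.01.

0.03660 g

M(PbO) = 207.20 + 16.00 = 223.20 g/mol.
M(NO2) = 14.01 + 2(16.00) = 46.01 g/mol.
Convert: 88.77 mg = 0.088770 g.
n(PbO) = 0.088770 g / 223.20 g/mol = 0.00039772 mol.
From the equation the PbO:NO2 mole ratio is 2:4, so n(NO2) = 0.00039772 × 4/2 = 0.00079543 mol.
Mass of NO2 = 0.00079543 mol × 46.01 g/mol = 0.036598 g.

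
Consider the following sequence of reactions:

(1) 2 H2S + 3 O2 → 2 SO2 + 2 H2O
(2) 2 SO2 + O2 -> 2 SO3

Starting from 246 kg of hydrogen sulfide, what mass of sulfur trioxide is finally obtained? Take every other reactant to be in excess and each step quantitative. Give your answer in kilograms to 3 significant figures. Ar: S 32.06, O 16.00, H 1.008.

M(H2S) = 2(1.008) + 32.06 = 34.076 g/mol.
M(SO3) = 32.06 + 3(16.00) = 80.06 g/mol.
246 kg = 246000 g.
n(H2S) = 246000 / 34.076 = 7219 mol.
Step 1 gives a 2:2 ratio of H2S to SO2, so n(SO2) = 7219 mol.
In step 2 the SO2:SO3 ratio is 2:2, so n(SO3) = 7219 mol.
Mass of SO3 = 7219 × 80.06 = 578000 g = 578 kg.

578 kg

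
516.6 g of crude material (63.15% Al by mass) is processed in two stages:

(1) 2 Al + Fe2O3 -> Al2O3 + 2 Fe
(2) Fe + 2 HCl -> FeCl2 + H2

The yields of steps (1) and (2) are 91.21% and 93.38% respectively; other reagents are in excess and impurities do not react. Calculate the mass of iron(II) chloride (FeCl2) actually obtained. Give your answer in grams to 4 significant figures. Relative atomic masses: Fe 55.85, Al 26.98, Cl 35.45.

1305 g

Pure Al = 516.6 × 0.6315 = 326.23 g.
M(Al) = 26.98 g/mol.
M(FeCl2) = 55.85 + 2(35.45) = 126.75 g/mol.
n(Al) = 326.23 / 26.98 = 12.092 mol.
Step 1 (Al:Fe = 2:2): theoretical n(Fe) = 12.092 mol; at 91.21% yield, n(Fe) = 11.029 mol.
Step 2 (Fe:FeCl2 = 1:1): theoretical n(FeCl2) = 11.029 mol, so theoretical mass = 11.029 × 126.75 = 1397.9 g.
At 93.38% yield, actual mass of FeCl2 = 1397.9 × 0.9338 = 1305.4 g.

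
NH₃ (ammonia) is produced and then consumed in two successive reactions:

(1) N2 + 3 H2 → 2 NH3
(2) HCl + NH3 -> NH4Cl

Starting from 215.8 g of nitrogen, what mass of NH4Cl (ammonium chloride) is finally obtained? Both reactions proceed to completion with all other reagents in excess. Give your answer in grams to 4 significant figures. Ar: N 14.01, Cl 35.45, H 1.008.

M(N2) = 2(14.01) = 28.02 g/mol.
M(NH4Cl) = 14.01 + 4(1.008) + 35.45 = 53.492 g/mol.
n(N2) = 215.80 / 28.02 = 7.7016 mol.
Step 1 gives a 1:2 ratio of N2 to NH3, so n(NH3) = 15.403 mol.
In step 2 the NH3:NH4Cl ratio is 1:1, so n(NH4Cl) = 15.403 mol.
Mass of NH4Cl = 15.403 × 53.492 = 823.95 g.

824.0 g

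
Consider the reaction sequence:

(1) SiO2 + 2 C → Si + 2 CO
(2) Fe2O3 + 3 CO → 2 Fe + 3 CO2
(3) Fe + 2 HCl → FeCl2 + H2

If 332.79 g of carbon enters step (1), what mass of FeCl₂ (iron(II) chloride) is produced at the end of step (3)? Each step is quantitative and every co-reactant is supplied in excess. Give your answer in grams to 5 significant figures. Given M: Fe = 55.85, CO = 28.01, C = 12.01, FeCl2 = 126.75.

n(C) = 332.79 / 12.01 = 27.7094 mol.
Reaction (1): C→CO ratio 2:2 ⇒ n(CO) = 27.7094 mol.
Reaction (2): CO→Fe ratio 3:2 ⇒ n(Fe) = 18.4729 mol.
Reaction (3): Fe→FeCl2 ratio 1:1 ⇒ n(FeCl2) = 18.4729 mol.
Mass of FeCl2 = 18.4729 × 126.75 = 2341.45 g.

2341.4 g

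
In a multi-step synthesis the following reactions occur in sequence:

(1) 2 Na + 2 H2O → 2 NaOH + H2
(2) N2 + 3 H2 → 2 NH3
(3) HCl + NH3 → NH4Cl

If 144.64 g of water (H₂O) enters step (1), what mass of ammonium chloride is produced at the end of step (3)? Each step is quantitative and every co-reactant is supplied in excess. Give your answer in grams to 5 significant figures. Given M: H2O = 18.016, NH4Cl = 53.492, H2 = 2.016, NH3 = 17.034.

143.15 g

n(H2O) = 144.64 / 18.016 = 8.02842 mol.
Reaction (1): H2O→H2 ratio 2:1 ⇒ n(H2) = 4.01421 mol.
Reaction (2): H2→NH3 ratio 3:2 ⇒ n(NH3) = 2.67614 mol.
Reaction (3): NH3→NH4Cl ratio 1:1 ⇒ n(NH4Cl) = 2.67614 mol.
Mass of NH4Cl = 2.67614 × 53.492 = 143.152 g.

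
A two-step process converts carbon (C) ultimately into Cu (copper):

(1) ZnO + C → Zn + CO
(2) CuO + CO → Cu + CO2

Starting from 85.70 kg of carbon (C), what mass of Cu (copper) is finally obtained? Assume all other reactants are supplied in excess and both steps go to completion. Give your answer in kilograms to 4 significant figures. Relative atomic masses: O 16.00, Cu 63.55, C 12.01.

M(C) = 12.01 g/mol.
M(Cu) = 63.55 g/mol.
85.70 kg = 85700 g.
n(C) = 85700 / 12.01 = 7135.7 mol.
Step 1 gives a 1:1 ratio of C to CO, so n(CO) = 7135.7 mol.
In step 2 the CO:Cu ratio is 1:1, so n(Cu) = 7135.7 mol.
Mass of Cu = 7135.7 × 63.55 = 453480 g = 453.5 kg.

453.5 kg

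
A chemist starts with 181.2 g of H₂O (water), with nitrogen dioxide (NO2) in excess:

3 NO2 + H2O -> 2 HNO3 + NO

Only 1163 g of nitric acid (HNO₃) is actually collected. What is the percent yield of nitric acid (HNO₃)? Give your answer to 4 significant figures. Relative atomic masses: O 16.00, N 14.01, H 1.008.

M(H2O) = 2(1.008) + 16.00 = 18.016 g/mol.
M(HNO3) = 1.008 + 14.01 + 3(16.00) = 63.018 g/mol.
n(H2O) = 181.20 g / 18.016 g/mol = 10.058 mol.
From the equation the H2O:HNO3 mole ratio is 1:2, so n(HNO3) = 10.058 × 2/1 = 20.115 mol.
Mass of HNO3 = 20.115 mol × 63.018 g/mol = 1267.6 g.
This is the theoretical yield. Percent yield = 1163 g / 1267.6 g × 100% = 91.746%.

91.75 %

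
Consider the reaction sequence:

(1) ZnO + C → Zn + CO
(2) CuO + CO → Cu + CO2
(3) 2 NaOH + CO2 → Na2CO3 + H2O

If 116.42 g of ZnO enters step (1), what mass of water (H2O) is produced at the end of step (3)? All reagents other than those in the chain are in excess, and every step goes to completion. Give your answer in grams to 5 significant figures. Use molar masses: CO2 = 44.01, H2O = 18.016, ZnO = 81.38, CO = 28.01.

25.773 g

n(ZnO) = 116.42 / 81.38 = 1.43057 mol.
Reaction (1): ZnO→CO ratio 1:1 ⇒ n(CO) = 1.43057 mol.
Reaction (2): CO→CO2 ratio 1:1 ⇒ n(CO2) = 1.43057 mol.
Reaction (3): CO2→H2O ratio 1:1 ⇒ n(H2O) = 1.43057 mol.
Mass of H2O = 1.43057 × 18.016 = 25.7732 g.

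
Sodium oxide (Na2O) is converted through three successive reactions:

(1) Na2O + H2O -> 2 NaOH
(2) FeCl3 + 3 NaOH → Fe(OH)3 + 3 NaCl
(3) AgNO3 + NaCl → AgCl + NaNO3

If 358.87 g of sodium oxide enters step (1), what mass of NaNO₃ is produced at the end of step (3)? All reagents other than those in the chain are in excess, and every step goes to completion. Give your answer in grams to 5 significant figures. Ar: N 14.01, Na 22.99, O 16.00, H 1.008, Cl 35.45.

M(Na2O) = 2(22.99) + 16.00 = 61.98 g/mol.
M(NaNO3) = 22.99 + 14.01 + 3(16.00) = 85.00 g/mol.
n(Na2O) = 358.87 / 61.98 = 5.79009 mol.
Reaction (1): Na2O→NaOH ratio 1:2 ⇒ n(NaOH) = 11.5802 mol.
Reaction (2): NaOH→NaCl ratio 3:3 ⇒ n(NaCl) = 11.5802 mol.
Reaction (3): NaCl→NaNO3 ratio 1:1 ⇒ n(NaNO3) = 11.5802 mol.
Mass of NaNO3 = 11.5802 × 85.00 = 984.316 g.

984.32 g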